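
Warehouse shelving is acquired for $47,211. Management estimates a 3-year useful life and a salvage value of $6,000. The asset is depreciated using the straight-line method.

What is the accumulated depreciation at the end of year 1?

$13,737

Depreciable base = $47,211 − $6,000 = $41,211.
Annual expense = $41,211 / 3 = $13,737.
End of year 1: book value $33,474.
Accumulated through year 1 = $47,211 − $33,474 = $13,737.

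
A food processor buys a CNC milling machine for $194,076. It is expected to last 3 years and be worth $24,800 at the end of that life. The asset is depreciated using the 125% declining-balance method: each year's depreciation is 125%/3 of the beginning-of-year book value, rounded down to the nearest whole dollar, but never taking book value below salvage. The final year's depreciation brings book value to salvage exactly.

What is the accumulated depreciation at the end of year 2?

Depreciable base = $194,076 − $24,800 = $169,276.
Year 1: ⌊$194,076 × 125%/3⌋ = $80,865. Book value $113,211.
Year 2: ⌊$113,211 × 125%/3⌋ = $47,171. Book value $66,040.
Accumulated through year 2 = $194,076 − $66,040 = $128,036.

$128,036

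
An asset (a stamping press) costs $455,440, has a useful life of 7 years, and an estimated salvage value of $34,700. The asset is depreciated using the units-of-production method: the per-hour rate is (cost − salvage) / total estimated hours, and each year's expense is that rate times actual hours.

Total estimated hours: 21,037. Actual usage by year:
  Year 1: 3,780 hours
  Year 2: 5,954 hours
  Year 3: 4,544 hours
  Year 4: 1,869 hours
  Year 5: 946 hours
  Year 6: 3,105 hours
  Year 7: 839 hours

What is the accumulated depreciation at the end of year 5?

$341,860

Depreciable base = $455,440 − $34,700 = $420,740.
Rate = $420,740 / 21,037 hours = $20 per hour.
Year 1: 3,780 × $20 = $75,600. Book value $379,840.
Year 2: 5,954 × $20 = $119,080. Book value $260,760.
Year 3: 4,544 × $20 = $90,880. Book value $169,880.
Year 4: 1,869 × $20 = $37,380. Book value $132,500.
Year 5: 946 × $20 = $18,920. Book value $113,580.
Accumulated through year 5 = $455,440 − $113,580 = $341,860.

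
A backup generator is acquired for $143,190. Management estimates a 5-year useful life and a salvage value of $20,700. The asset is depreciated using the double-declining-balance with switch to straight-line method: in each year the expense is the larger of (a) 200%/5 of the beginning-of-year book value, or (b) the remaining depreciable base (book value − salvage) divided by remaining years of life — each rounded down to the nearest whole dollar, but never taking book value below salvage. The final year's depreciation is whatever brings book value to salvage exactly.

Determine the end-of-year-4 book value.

$20,700

Depreciable base = $143,190 − $20,700 = $122,490.
Year 1: DB = ⌊$143,190 × 200%/5⌋ = $57,276; SL = ⌊$122,490/5⌋ = $24,498 → take DB $57,276. Book value $85,914.
Year 2: DB = ⌊$85,914 × 200%/5⌋ = $34,365; SL = ⌊$65,214/4⌋ = $16,303 → take DB $34,365. Book value $51,549.
Year 3: DB = ⌊$51,549 × 200%/5⌋ = $20,619; SL = ⌊$30,849/3⌋ = $10,283 → take DB $20,619. Book value $30,930.
Year 4: DB = ⌊$30,930 × 200%/5⌋ = $12,372; SL = ⌊$10,230/2⌋ = $5,115 → take DB $12,372, capped at $10,230. Book value $20,700.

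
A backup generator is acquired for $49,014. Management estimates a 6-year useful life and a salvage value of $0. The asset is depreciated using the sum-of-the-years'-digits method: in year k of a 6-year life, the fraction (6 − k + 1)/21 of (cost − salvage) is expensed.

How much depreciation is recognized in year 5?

$4,668

Depreciable base = $49,014 − $0 = $49,014.
Sum of the years' digits = 6+5+4+3+2+1 = 21.
Year 1: $49,014 × 6/21 = $14,004. Book value $35,010.
Year 2: $49,014 × 5/21 = $11,670. Book value $23,340.
Year 3: $49,014 × 4/21 = $9,336. Book value $14,004.
Year 4: $49,014 × 3/21 = $7,002. Book value $7,002.
Year 5: $49,014 × 2/21 = $4,668. Book value $2,334.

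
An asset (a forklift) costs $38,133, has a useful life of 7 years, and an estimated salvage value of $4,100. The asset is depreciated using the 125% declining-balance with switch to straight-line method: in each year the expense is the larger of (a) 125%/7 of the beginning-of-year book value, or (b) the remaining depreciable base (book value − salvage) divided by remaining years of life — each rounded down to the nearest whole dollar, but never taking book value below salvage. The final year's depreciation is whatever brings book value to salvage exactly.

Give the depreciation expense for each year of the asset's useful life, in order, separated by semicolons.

$6,809; $5,593; $4,594; $4,259; $4,259; $4,259; $4,260

Depreciable base = $38,133 − $4,100 = $34,033.
Year 1: DB = ⌊$38,133 × 125%/7⌋ = $6,809; SL = ⌊$34,033/7⌋ = $4,861 → take DB $6,809. Book value $31,324.
Year 2: DB = ⌊$31,324 × 125%/7⌋ = $5,593; SL = ⌊$27,224/6⌋ = $4,537 → take DB $5,593. Book value $25,731.
Year 3: DB = ⌊$25,731 × 125%/7⌋ = $4,594; SL = ⌊$21,631/5⌋ = $4,326 → take DB $4,594. Book value $21,137.
Year 4: DB = ⌊$21,137 × 125%/7⌋ = $3,774; SL = ⌊$17,037/4⌋ = $4,259 → take SL $4,259. Book value $16,878.
Year 5: DB = ⌊$16,878 × 125%/7⌋ = $3,013; SL = ⌊$12,778/3⌋ = $4,259 → take SL $4,259. Book value $12,619.
Year 6: DB = ⌊$12,619 × 125%/7⌋ = $2,253; SL = ⌊$8,519/2⌋ = $4,259 → take SL $4,259. Book value $8,360.
Year 7 (final): $8,360 − $4,100 = $4,260. Book value $4,100.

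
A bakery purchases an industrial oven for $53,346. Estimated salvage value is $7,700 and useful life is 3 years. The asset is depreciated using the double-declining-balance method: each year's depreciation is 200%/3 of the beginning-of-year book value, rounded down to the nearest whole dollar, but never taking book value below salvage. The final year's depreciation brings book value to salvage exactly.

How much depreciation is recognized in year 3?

Depreciable base = $53,346 − $7,700 = $45,646.
Year 1: ⌊$53,346 × 200%/3⌋ = $35,564. Book value $17,782.
Year 2: ⌊$17,782 × 200%/3⌋ = $11,854, capped at $10,082. Book value $7,700.
Year 3 (final): $7,700 − $7,700 = $0. Book value $7,700.

$0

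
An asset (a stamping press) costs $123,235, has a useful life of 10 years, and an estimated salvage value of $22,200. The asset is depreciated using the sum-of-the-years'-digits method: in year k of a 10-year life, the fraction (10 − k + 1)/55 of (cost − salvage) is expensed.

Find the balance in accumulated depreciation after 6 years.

Depreciable base = $123,235 − $22,200 = $101,035.
Sum of the years' digits = 10+9+8+7+6+5+4+3+2+1 = 55.
Year 1: $101,035 × 10/55 = $18,370. Book value $104,865.
Year 2: $101,035 × 9/55 = $16,533. Book value $88,332.
Year 3: $101,035 × 8/55 = $14,696. Book value $73,636.
Year 4: $101,035 × 7/55 = $12,859. Book value $60,777.
Year 5: $101,035 × 6/55 = $11,022. Book value $49,755.
Year 6: $101,035 × 5/55 = $9,185. Book value $40,570.
Accumulated through year 6 = $123,235 − $40,570 = $82,665.

$82,665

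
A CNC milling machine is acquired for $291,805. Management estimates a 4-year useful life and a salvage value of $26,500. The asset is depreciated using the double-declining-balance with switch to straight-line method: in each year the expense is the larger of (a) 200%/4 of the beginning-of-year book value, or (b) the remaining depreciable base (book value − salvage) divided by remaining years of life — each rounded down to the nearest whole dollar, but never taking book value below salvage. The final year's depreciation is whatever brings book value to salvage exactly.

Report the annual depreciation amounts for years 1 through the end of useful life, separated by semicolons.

$145,902; $72,951; $36,476; $9,976

Depreciable base = $291,805 − $26,500 = $265,305.
Year 1: DB = ⌊$291,805 × 200%/4⌋ = $145,902; SL = ⌊$265,305/4⌋ = $66,326 → take DB $145,902. Book value $145,903.
Year 2: DB = ⌊$145,903 × 200%/4⌋ = $72,951; SL = ⌊$119,403/3⌋ = $39,801 → take DB $72,951. Book value $72,952.
Year 3: DB = ⌊$72,952 × 200%/4⌋ = $36,476; SL = ⌊$46,452/2⌋ = $23,226 → take DB $36,476. Book value $36,476.
Year 4 (final): $36,476 − $26,500 = $9,976. Book value $26,500.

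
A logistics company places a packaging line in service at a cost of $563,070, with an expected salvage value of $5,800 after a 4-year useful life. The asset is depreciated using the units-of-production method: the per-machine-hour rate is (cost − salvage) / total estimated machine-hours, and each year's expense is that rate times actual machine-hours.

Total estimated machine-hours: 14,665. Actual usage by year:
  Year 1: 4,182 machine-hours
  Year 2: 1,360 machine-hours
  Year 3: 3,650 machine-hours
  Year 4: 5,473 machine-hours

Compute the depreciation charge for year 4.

Depreciable base = $563,070 − $5,800 = $557,270.
Rate = $557,270 / 14,665 machine-hours = $38 per machine-hour.
Year 1: 4,182 × $38 = $158,916. Book value $404,154.
Year 2: 1,360 × $38 = $51,680. Book value $352,474.
Year 3: 3,650 × $38 = $138,700. Book value $213,774.
Year 4: 5,473 × $38 = $207,974. Book value $5,800.

$207,974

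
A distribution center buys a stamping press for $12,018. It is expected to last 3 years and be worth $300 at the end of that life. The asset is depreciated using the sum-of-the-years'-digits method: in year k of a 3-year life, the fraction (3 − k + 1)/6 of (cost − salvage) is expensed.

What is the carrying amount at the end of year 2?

Depreciable base = $12,018 − $300 = $11,718.
Sum of the years' digits = 3+2+1 = 6.
Year 1: $11,718 × 3/6 = $5,859. Book value $6,159.
Year 2: $11,718 × 2/6 = $3,906. Book value $2,253.

$2,253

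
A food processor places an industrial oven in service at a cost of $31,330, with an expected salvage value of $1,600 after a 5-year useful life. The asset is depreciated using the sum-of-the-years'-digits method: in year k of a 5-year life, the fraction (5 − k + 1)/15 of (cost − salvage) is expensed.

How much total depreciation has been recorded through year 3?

Depreciable base = $31,330 − $1,600 = $29,730.
Sum of the years' digits = 5+4+3+2+1 = 15.
Year 1: $29,730 × 5/15 = $9,910. Book value $21,420.
Year 2: $29,730 × 4/15 = $7,928. Book value $13,492.
Year 3: $29,730 × 3/15 = $5,946. Book value $7,546.
Accumulated through year 3 = $31,330 − $7,546 = $23,784.

$23,784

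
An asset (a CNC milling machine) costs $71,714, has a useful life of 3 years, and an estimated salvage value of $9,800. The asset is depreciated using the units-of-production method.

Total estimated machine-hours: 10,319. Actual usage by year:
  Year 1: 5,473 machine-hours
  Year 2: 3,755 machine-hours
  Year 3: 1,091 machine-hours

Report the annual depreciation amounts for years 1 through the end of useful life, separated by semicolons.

$32,838; $22,530; $6,546

Depreciable base = $71,714 − $9,800 = $61,914.
Rate = $61,914 / 10,319 machine-hours = $6 per machine-hour.
Year 1: 5,473 × $6 = $32,838. Book value $38,876.
Year 2: 3,755 × $6 = $22,530. Book value $16,346.
Year 3: 1,091 × $6 = $6,546. Book value $9,800.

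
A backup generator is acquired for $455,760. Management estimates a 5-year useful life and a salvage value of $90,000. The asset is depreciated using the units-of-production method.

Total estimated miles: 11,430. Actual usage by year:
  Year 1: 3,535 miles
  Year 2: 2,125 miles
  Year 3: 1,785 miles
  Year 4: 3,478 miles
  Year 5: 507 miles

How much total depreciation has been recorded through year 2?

Depreciable base = $455,760 − $90,000 = $365,760.
Rate = $365,760 / 11,430 miles = $32 per mile.
Year 1: 3,535 × $32 = $113,120. Book value $342,640.
Year 2: 2,125 × $32 = $68,000. Book value $274,640.
Accumulated through year 2 = $455,760 − $274,640 = $181,120.

$181,120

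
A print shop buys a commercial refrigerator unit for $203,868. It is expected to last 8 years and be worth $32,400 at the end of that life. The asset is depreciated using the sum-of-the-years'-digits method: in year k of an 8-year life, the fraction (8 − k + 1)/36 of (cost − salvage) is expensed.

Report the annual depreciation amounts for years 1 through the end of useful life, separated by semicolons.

Depreciable base = $203,868 − $32,400 = $171,468.
Sum of the years' digits = 8+7+6+5+4+3+2+1 = 36.
Year 1: $171,468 × 8/36 = $38,104. Book value $165,764.
Year 2: $171,468 × 7/36 = $33,341. Book value $132,423.
Year 3: $171,468 × 6/36 = $28,578. Book value $103,845.
Year 4: $171,468 × 5/36 = $23,815. Book value $80,030.
Year 5: $171,468 × 4/36 = $19,052. Book value $60,978.
Year 6: $171,468 × 3/36 = $14,289. Book value $46,689.
Year 7: $171,468 × 2/36 = $9,526. Book value $37,163.
Year 8: $171,468 × 1/36 = $4,763. Book value $32,400.

$38,104; $33,341; $28,578; $23,815; $19,052; $14,289; $9,526; $4,763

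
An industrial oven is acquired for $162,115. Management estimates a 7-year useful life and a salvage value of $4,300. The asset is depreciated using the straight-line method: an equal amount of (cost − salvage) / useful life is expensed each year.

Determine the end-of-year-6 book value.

$26,845

Depreciable base = $162,115 − $4,300 = $157,815.
Annual expense = $157,815 / 7 = $22,545.
End of year 1: book value $139,570.
End of year 2: book value $117,025.
End of year 3: book value $94,480.
End of year 4: book value $71,935.
End of year 5: book value $49,390.
End of year 6: book value $26,845.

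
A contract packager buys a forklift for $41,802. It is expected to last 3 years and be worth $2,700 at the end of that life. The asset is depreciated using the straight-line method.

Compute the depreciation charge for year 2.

Depreciable base = $41,802 − $2,700 = $39,102.
Annual expense = $39,102 / 3 = $13,034.

$13,034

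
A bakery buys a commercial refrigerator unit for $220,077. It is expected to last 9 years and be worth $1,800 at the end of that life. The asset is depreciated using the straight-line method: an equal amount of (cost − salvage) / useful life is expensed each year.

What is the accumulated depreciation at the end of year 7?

Depreciable base = $220,077 − $1,800 = $218,277.
Annual expense = $218,277 / 9 = $24,253.
End of year 1: book value $195,824.
End of year 2: book value $171,571.
End of year 3: book value $147,318.
End of year 4: book value $123,065.
End of year 5: book value $98,812.
End of year 6: book value $74,559.
End of year 7: book value $50,306.
Accumulated through year 7 = $220,077 − $50,306 = $169,771.

$169,771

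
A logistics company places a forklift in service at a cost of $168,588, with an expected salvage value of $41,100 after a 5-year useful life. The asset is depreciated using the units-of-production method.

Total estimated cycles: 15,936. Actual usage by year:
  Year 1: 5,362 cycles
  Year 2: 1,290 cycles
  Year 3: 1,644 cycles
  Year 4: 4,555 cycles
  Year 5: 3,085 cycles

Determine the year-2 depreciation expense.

Depreciable base = $168,588 − $41,100 = $127,488.
Rate = $127,488 / 15,936 cycles = $8 per cycle.
Year 1: 5,362 × $8 = $42,896. Book value $125,692.
Year 2: 1,290 × $8 = $10,320. Book value $115,372.

$10,320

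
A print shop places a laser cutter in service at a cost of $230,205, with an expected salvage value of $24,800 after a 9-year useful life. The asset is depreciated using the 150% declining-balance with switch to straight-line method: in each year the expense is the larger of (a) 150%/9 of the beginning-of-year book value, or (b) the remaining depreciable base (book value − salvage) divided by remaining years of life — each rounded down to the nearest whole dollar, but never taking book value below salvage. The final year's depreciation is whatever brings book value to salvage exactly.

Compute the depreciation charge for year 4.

Depreciable base = $230,205 − $24,800 = $205,405.
Year 1: DB = ⌊$230,205 × 150%/9⌋ = $38,367; SL = ⌊$205,405/9⌋ = $22,822 → take DB $38,367. Book value $191,838.
Year 2: DB = ⌊$191,838 × 150%/9⌋ = $31,973; SL = ⌊$167,038/8⌋ = $20,879 → take DB $31,973. Book value $159,865.
Year 3: DB = ⌊$159,865 × 150%/9⌋ = $26,644; SL = ⌊$135,065/7⌋ = $19,295 → take DB $26,644. Book value $133,221.
Year 4: DB = ⌊$133,221 × 150%/9⌋ = $22,203; SL = ⌊$108,421/6⌋ = $18,070 → take DB $22,203. Book value $111,018.

$22,203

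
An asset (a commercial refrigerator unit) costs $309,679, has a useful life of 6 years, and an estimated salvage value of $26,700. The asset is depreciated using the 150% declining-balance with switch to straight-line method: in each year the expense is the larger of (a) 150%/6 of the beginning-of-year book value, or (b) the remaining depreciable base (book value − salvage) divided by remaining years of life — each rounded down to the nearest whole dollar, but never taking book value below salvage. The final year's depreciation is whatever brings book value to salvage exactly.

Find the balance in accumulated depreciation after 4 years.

Depreciable base = $309,679 − $26,700 = $282,979.
Year 1: DB = ⌊$309,679 × 150%/6⌋ = $77,419; SL = ⌊$282,979/6⌋ = $47,163 → take DB $77,419. Book value $232,260.
Year 2: DB = ⌊$232,260 × 150%/6⌋ = $58,065; SL = ⌊$205,560/5⌋ = $41,112 → take DB $58,065. Book value $174,195.
Year 3: DB = ⌊$174,195 × 150%/6⌋ = $43,548; SL = ⌊$147,495/4⌋ = $36,873 → take DB $43,548. Book value $130,647.
Year 4: DB = ⌊$130,647 × 150%/6⌋ = $32,661; SL = ⌊$103,947/3⌋ = $34,649 → take SL $34,649. Book value $95,998.
Accumulated through year 4 = $309,679 − $95,998 = $213,681.

$213,681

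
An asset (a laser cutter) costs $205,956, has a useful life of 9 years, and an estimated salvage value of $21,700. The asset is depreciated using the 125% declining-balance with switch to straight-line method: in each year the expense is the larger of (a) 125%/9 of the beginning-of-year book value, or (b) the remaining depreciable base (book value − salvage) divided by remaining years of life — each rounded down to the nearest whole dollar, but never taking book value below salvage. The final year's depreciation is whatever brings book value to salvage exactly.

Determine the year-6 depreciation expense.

$18,301

Depreciable base = $205,956 − $21,700 = $184,256.
Year 1: DB = ⌊$205,956 × 125%/9⌋ = $28,605; SL = ⌊$184,256/9⌋ = $20,472 → take DB $28,605. Book value $177,351.
Year 2: DB = ⌊$177,351 × 125%/9⌋ = $24,632; SL = ⌊$155,651/8⌋ = $19,456 → take DB $24,632. Book value $152,719.
Year 3: DB = ⌊$152,719 × 125%/9⌋ = $21,210; SL = ⌊$131,019/7⌋ = $18,717 → take DB $21,210. Book value $131,509.
Year 4: DB = ⌊$131,509 × 125%/9⌋ = $18,265; SL = ⌊$109,809/6⌋ = $18,301 → take SL $18,301. Book value $113,208.
Year 5: DB = ⌊$113,208 × 125%/9⌋ = $15,723; SL = ⌊$91,508/5⌋ = $18,301 → take SL $18,301. Book value $94,907.
Year 6: DB = ⌊$94,907 × 125%/9⌋ = $13,181; SL = ⌊$73,207/4⌋ = $18,301 → take SL $18,301. Book value $76,606.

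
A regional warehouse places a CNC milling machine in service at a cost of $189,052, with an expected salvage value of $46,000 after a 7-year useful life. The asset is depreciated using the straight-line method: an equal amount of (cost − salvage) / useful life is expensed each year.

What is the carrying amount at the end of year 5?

$86,872

Depreciable base = $189,052 − $46,000 = $143,052.
Annual expense = $143,052 / 7 = $20,436.
End of year 1: book value $168,616.
End of year 2: book value $148,180.
End of year 3: book value $127,744.
End of year 4: book value $107,308.
End of year 5: book value $86,872.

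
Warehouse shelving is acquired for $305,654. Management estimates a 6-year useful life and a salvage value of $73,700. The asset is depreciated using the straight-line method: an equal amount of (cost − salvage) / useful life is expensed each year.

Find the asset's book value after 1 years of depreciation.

$266,995

Depreciable base = $305,654 − $73,700 = $231,954.
Annual expense = $231,954 / 6 = $38,659.
End of year 1: book value $266,995.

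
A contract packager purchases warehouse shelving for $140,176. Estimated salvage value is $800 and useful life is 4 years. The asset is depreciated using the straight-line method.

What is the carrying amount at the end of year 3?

Depreciable base = $140,176 − $800 = $139,376.
Annual expense = $139,376 / 4 = $34,844.
End of year 1: book value $105,332.
End of year 2: book value $70,488.
End of year 3: book value $35,644.

$35,644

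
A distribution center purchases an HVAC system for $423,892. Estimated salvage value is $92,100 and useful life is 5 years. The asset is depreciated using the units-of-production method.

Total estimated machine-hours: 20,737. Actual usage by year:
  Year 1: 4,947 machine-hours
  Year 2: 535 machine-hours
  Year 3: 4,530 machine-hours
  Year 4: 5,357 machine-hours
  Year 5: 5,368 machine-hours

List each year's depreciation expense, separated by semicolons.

$79,152; $8,560; $72,480; $85,712; $85,888

Depreciable base = $423,892 − $92,100 = $331,792.
Rate = $331,792 / 20,737 machine-hours = $16 per machine-hour.
Year 1: 4,947 × $16 = $79,152. Book value $344,740.
Year 2: 535 × $16 = $8,560. Book value $336,180.
Year 3: 4,530 × $16 = $72,480. Book value $263,700.
Year 4: 5,357 × $16 = $85,712. Book value $177,988.
Year 5: 5,368 × $16 = $85,888. Book value $92,100.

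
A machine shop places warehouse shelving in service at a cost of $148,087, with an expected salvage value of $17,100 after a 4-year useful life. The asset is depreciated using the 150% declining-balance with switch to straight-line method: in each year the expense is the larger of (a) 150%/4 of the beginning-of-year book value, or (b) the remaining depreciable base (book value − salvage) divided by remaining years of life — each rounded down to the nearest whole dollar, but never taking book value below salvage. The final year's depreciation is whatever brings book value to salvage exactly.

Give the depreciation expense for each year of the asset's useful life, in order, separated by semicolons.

$55,532; $34,708; $21,692; $19,055

Depreciable base = $148,087 − $17,100 = $130,987.
Year 1: DB = ⌊$148,087 × 150%/4⌋ = $55,532; SL = ⌊$130,987/4⌋ = $32,746 → take DB $55,532. Book value $92,555.
Year 2: DB = ⌊$92,555 × 150%/4⌋ = $34,708; SL = ⌊$75,455/3⌋ = $25,151 → take DB $34,708. Book value $57,847.
Year 3: DB = ⌊$57,847 × 150%/4⌋ = $21,692; SL = ⌊$40,747/2⌋ = $20,373 → take DB $21,692. Book value $36,155.
Year 4 (final): $36,155 − $17,100 = $19,055. Book value $17,100.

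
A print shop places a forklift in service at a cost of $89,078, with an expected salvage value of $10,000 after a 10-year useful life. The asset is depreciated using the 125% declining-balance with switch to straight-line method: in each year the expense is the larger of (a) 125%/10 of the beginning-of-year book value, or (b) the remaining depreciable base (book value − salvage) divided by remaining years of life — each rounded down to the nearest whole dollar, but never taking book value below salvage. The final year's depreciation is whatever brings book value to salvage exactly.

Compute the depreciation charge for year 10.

Depreciable base = $89,078 − $10,000 = $79,078.
Year 1: DB = ⌊$89,078 × 125%/10⌋ = $11,134; SL = ⌊$79,078/10⌋ = $7,907 → take DB $11,134. Book value $77,944.
Year 2: DB = ⌊$77,944 × 125%/10⌋ = $9,743; SL = ⌊$67,944/9⌋ = $7,549 → take DB $9,743. Book value $68,201.
Year 3: DB = ⌊$68,201 × 125%/10⌋ = $8,525; SL = ⌊$58,201/8⌋ = $7,275 → take DB $8,525. Book value $59,676.
Year 4: DB = ⌊$59,676 × 125%/10⌋ = $7,459; SL = ⌊$49,676/7⌋ = $7,096 → take DB $7,459. Book value $52,217.
Year 5: DB = ⌊$52,217 × 125%/10⌋ = $6,527; SL = ⌊$42,217/6⌋ = $7,036 → take SL $7,036. Book value $45,181.
Year 6: DB = ⌊$45,181 × 125%/10⌋ = $5,647; SL = ⌊$35,181/5⌋ = $7,036 → take SL $7,036. Book value $38,145.
Year 7: DB = ⌊$38,145 × 125%/10⌋ = $4,768; SL = ⌊$28,145/4⌋ = $7,036 → take SL $7,036. Book value $31,109.
Year 8: DB = ⌊$31,109 × 125%/10⌋ = $3,888; SL = ⌊$21,109/3⌋ = $7,036 → take SL $7,036. Book value $24,073.
Year 9: DB = ⌊$24,073 × 125%/10⌋ = $3,009; SL = ⌊$14,073/2⌋ = $7,036 → take SL $7,036. Book value $17,037.
Year 10 (final): $17,037 − $10,000 = $7,037. Book value $10,000.

$7,037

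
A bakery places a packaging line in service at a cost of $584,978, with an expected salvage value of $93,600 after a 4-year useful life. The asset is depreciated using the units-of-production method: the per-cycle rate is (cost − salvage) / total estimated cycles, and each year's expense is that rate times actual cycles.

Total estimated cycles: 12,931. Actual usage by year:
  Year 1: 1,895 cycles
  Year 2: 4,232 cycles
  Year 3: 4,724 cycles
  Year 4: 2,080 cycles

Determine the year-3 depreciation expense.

$179,512

Depreciable base = $584,978 − $93,600 = $491,378.
Rate = $491,378 / 12,931 cycles = $38 per cycle.
Year 1: 1,895 × $38 = $72,010. Book value $512,968.
Year 2: 4,232 × $38 = $160,816. Book value $352,152.
Year 3: 4,724 × $38 = $179,512. Book value $172,640.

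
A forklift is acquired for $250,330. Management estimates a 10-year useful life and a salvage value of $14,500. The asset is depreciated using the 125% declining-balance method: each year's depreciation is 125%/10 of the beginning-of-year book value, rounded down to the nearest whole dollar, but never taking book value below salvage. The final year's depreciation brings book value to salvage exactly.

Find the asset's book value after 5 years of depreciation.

Depreciable base = $250,330 − $14,500 = $235,830.
Year 1: ⌊$250,330 × 125%/10⌋ = $31,291. Book value $219,039.
Year 2: ⌊$219,039 × 125%/10⌋ = $27,379. Book value $191,660.
Year 3: ⌊$191,660 × 125%/10⌋ = $23,957. Book value $167,703.
Year 4: ⌊$167,703 × 125%/10⌋ = $20,962. Book value $146,741.
Year 5: ⌊$146,741 × 125%/10⌋ = $18,342. Book value $128,399.

$128,399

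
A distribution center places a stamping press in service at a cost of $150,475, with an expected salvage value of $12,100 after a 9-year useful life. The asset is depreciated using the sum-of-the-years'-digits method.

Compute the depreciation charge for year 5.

Depreciable base = $150,475 − $12,100 = $138,375.
Sum of the years' digits = 9+8+7+6+5+4+3+2+1 = 45.
Year 1: $138,375 × 9/45 = $27,675. Book value $122,800.
Year 2: $138,375 × 8/45 = $24,600. Book value $98,200.
Year 3: $138,375 × 7/45 = $21,525. Book value $76,675.
Year 4: $138,375 × 6/45 = $18,450. Book value $58,225.
Year 5: $138,375 × 5/45 = $15,375. Book value $42,850.

$15,375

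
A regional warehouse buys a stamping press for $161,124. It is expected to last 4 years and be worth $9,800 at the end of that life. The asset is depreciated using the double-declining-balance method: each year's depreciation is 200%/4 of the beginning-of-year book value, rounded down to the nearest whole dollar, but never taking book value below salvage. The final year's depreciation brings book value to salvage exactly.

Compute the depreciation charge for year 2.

Depreciable base = $161,124 − $9,800 = $151,324.
Year 1: ⌊$161,124 × 200%/4⌋ = $80,562. Book value $80,562.
Year 2: ⌊$80,562 × 200%/4⌋ = $40,281. Book value $40,281.

$40,281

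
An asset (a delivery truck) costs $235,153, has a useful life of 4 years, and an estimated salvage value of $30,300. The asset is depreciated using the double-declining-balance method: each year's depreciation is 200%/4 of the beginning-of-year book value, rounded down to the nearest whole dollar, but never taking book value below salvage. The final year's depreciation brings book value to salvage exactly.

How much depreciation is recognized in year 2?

$58,788

Depreciable base = $235,153 − $30,300 = $204,853.
Year 1: ⌊$235,153 × 200%/4⌋ = $117,576. Book value $117,577.
Year 2: ⌊$117,577 × 200%/4⌋ = $58,788. Book value $58,789.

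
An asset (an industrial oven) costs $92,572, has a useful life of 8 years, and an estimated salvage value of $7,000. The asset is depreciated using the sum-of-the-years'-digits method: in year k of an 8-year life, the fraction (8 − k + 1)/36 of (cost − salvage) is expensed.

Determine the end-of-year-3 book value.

Depreciable base = $92,572 − $7,000 = $85,572.
Sum of the years' digits = 8+7+6+5+4+3+2+1 = 36.
Year 1: $85,572 × 8/36 = $19,016. Book value $73,556.
Year 2: $85,572 × 7/36 = $16,639. Book value $56,917.
Year 3: $85,572 × 6/36 = $14,262. Book value $42,655.

$42,655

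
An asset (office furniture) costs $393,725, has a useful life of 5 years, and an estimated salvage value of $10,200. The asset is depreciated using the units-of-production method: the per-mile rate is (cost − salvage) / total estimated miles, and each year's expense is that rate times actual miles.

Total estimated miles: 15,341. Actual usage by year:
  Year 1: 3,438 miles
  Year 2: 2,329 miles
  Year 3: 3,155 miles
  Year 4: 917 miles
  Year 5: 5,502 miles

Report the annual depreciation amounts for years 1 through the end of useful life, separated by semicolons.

Depreciable base = $393,725 − $10,200 = $383,525.
Rate = $383,525 / 15,341 miles = $25 per mile.
Year 1: 3,438 × $25 = $85,950. Book value $307,775.
Year 2: 2,329 × $25 = $58,225. Book value $249,550.
Year 3: 3,155 × $25 = $78,875. Book value $170,675.
Year 4: 917 × $25 = $22,925. Book value $147,750.
Year 5: 5,502 × $25 = $137,550. Book value $10,200.

$85,950; $58,225; $78,875; $22,925; $137,550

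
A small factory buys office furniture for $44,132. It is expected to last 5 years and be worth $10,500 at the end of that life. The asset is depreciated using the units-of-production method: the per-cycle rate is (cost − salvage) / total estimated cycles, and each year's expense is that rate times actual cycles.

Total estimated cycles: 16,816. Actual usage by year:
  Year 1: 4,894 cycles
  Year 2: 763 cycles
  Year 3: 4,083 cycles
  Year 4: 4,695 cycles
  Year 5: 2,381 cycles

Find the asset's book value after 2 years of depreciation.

Depreciable base = $44,132 − $10,500 = $33,632.
Rate = $33,632 / 16,816 cycles = $2 per cycle.
Year 1: 4,894 × $2 = $9,788. Book value $34,344.
Year 2: 763 × $2 = $1,526. Book value $32,818.

$32,818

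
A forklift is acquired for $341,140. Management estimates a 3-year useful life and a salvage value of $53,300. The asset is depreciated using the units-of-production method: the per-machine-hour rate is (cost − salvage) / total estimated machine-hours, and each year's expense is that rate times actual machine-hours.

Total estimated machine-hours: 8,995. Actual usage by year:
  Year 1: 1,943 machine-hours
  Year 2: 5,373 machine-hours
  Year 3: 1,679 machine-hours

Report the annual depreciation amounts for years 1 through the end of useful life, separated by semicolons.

$62,176; $171,936; $53,728

Depreciable base = $341,140 − $53,300 = $287,840.
Rate = $287,840 / 8,995 machine-hours = $32 per machine-hour.
Year 1: 1,943 × $32 = $62,176. Book value $278,964.
Year 2: 5,373 × $32 = $171,936. Book value $107,028.
Year 3: 1,679 × $32 = $53,728. Book value $53,300.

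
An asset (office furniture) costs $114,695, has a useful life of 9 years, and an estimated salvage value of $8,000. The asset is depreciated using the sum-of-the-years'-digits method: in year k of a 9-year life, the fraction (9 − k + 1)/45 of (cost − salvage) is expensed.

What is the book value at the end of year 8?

$10,371

Depreciable base = $114,695 − $8,000 = $106,695.
Sum of the years' digits = 9+8+7+6+5+4+3+2+1 = 45.
Year 1: $106,695 × 9/45 = $21,339. Book value $93,356.
Year 2: $106,695 × 8/45 = $18,968. Book value $74,388.
Year 3: $106,695 × 7/45 = $16,597. Book value $57,791.
Year 4: $106,695 × 6/45 = $14,226. Book value $43,565.
Year 5: $106,695 × 5/45 = $11,855. Book value $31,710.
Year 6: $106,695 × 4/45 = $9,484. Book value $22,226.
Year 7: $106,695 × 3/45 = $7,113. Book value $15,113.
Year 8: $106,695 × 2/45 = $4,742. Book value $10,371.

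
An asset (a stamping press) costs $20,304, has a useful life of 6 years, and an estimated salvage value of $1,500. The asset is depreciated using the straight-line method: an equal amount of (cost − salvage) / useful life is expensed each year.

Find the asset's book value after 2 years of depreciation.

Depreciable base = $20,304 − $1,500 = $18,804.
Annual expense = $18,804 / 6 = $3,134.
End of year 1: book value $17,170.
End of year 2: book value $14,036.

$14,036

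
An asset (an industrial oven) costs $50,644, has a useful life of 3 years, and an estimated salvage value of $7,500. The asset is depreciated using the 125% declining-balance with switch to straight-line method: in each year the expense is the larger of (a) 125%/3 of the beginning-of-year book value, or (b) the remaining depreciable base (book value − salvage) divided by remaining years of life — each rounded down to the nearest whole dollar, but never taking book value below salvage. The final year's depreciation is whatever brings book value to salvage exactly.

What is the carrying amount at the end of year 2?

Depreciable base = $50,644 − $7,500 = $43,144.
Year 1: DB = ⌊$50,644 × 125%/3⌋ = $21,101; SL = ⌊$43,144/3⌋ = $14,381 → take DB $21,101. Book value $29,543.
Year 2: DB = ⌊$29,543 × 125%/3⌋ = $12,309; SL = ⌊$22,043/2⌋ = $11,021 → take DB $12,309. Book value $17,234.

$17,234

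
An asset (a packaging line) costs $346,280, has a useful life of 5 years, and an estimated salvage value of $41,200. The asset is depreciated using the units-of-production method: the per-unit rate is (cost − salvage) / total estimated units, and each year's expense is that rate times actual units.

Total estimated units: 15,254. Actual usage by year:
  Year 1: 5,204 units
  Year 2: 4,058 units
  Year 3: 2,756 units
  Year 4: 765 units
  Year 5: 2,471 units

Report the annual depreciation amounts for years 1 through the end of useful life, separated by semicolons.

$104,080; $81,160; $55,120; $15,300; $49,420

Depreciable base = $346,280 − $41,200 = $305,080.
Rate = $305,080 / 15,254 units = $20 per unit.
Year 1: 5,204 × $20 = $104,080. Book value $242,200.
Year 2: 4,058 × $20 = $81,160. Book value $161,040.
Year 3: 2,756 × $20 = $55,120. Book value $105,920.
Year 4: 765 × $20 = $15,300. Book value $90,620.
Year 5: 2,471 × $20 = $49,420. Book value $41,200.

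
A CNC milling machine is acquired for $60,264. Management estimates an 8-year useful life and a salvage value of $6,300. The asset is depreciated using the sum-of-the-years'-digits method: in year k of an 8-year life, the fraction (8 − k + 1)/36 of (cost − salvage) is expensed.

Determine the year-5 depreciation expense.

Depreciable base = $60,264 − $6,300 = $53,964.
Sum of the years' digits = 8+7+6+5+4+3+2+1 = 36.
Year 1: $53,964 × 8/36 = $11,992. Book value $48,272.
Year 2: $53,964 × 7/36 = $10,493. Book value $37,779.
Year 3: $53,964 × 6/36 = $8,994. Book value $28,785.
Year 4: $53,964 × 5/36 = $7,495. Book value $21,290.
Year 5: $53,964 × 4/36 = $5,996. Book value $15,294.

$5,996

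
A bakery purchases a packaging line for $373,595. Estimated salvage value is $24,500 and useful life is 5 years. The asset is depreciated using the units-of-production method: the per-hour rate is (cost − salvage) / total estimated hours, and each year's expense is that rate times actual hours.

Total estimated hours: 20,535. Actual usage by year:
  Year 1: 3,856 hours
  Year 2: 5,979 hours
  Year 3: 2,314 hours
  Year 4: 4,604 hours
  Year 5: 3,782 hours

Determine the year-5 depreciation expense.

$64,294

Depreciable base = $373,595 − $24,500 = $349,095.
Rate = $349,095 / 20,535 hours = $17 per hour.
Year 1: 3,856 × $17 = $65,552. Book value $308,043.
Year 2: 5,979 × $17 = $101,643. Book value $206,400.
Year 3: 2,314 × $17 = $39,338. Book value $167,062.
Year 4: 4,604 × $17 = $78,268. Book value $88,794.
Year 5: 3,782 × $17 = $64,294. Book value $24,500.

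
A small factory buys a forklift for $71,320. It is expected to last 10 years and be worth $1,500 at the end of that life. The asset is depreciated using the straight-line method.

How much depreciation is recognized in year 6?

Depreciable base = $71,320 − $1,500 = $69,820.
Annual expense = $69,820 / 10 = $6,982.

$6,982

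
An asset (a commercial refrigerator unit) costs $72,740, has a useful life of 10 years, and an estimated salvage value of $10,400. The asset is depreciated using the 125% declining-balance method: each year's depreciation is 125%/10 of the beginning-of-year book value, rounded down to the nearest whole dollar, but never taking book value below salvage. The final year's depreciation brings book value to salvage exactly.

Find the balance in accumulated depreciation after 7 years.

$44,173

Depreciable base = $72,740 − $10,400 = $62,340.
Year 1: ⌊$72,740 × 125%/10⌋ = $9,092. Book value $63,648.
Year 2: ⌊$63,648 × 125%/10⌋ = $7,956. Book value $55,692.
Year 3: ⌊$55,692 × 125%/10⌋ = $6,961. Book value $48,731.
Year 4: ⌊$48,731 × 125%/10⌋ = $6,091. Book value $42,640.
Year 5: ⌊$42,640 × 125%/10⌋ = $5,330. Book value $37,310.
Year 6: ⌊$37,310 × 125%/10⌋ = $4,663. Book value $32,647.
Year 7: ⌊$32,647 × 125%/10⌋ = $4,080. Book value $28,567.
Accumulated through year 7 = $72,740 − $28,567 = $44,173.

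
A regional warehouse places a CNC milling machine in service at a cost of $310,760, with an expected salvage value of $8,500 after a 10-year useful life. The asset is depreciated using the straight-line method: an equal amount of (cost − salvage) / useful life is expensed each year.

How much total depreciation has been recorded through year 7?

Depreciable base = $310,760 − $8,500 = $302,260.
Annual expense = $302,260 / 10 = $30,226.
End of year 1: book value $280,534.
End of year 2: book value $250,308.
End of year 3: book value $220,082.
End of year 4: book value $189,856.
End of year 5: book value $159,630.
End of year 6: book value $129,404.
End of year 7: book value $99,178.
Accumulated through year 7 = $310,760 − $99,178 = $211,582.

$211,582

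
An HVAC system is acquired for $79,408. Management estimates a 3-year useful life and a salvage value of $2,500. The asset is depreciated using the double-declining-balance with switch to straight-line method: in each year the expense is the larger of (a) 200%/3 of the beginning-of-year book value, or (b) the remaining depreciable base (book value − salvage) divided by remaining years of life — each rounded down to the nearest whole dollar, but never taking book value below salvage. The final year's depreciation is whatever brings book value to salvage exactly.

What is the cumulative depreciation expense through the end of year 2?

$70,584

Depreciable base = $79,408 − $2,500 = $76,908.
Year 1: DB = ⌊$79,408 × 200%/3⌋ = $52,938; SL = ⌊$76,908/3⌋ = $25,636 → take DB $52,938. Book value $26,470.
Year 2: DB = ⌊$26,470 × 200%/3⌋ = $17,646; SL = ⌊$23,970/2⌋ = $11,985 → take DB $17,646. Book value $8,824.
Accumulated through year 2 = $79,408 − $8,824 = $70,584.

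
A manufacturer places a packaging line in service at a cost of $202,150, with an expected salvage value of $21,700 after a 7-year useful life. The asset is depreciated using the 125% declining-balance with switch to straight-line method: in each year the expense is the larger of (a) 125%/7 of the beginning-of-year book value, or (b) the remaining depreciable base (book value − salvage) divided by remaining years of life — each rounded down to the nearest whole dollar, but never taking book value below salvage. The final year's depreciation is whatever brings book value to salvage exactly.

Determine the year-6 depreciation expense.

$22,586

Depreciable base = $202,150 − $21,700 = $180,450.
Year 1: DB = ⌊$202,150 × 125%/7⌋ = $36,098; SL = ⌊$180,450/7⌋ = $25,778 → take DB $36,098. Book value $166,052.
Year 2: DB = ⌊$166,052 × 125%/7⌋ = $29,652; SL = ⌊$144,352/6⌋ = $24,058 → take DB $29,652. Book value $136,400.
Year 3: DB = ⌊$136,400 × 125%/7⌋ = $24,357; SL = ⌊$114,700/5⌋ = $22,940 → take DB $24,357. Book value $112,043.
Year 4: DB = ⌊$112,043 × 125%/7⌋ = $20,007; SL = ⌊$90,343/4⌋ = $22,585 → take SL $22,585. Book value $89,458.
Year 5: DB = ⌊$89,458 × 125%/7⌋ = $15,974; SL = ⌊$67,758/3⌋ = $22,586 → take SL $22,586. Book value $66,872.
Year 6: DB = ⌊$66,872 × 125%/7⌋ = $11,941; SL = ⌊$45,172/2⌋ = $22,586 → take SL $22,586. Book value $44,286.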